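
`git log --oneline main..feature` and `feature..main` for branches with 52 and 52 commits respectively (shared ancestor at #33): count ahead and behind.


Common ancestor: commit #33
feature commits after divergence: 52 - 33 = 19
main commits after divergence: 52 - 33 = 19
feature is 19 commits ahead of main
main is 19 commits ahead of feature

feature ahead: 19, main ahead: 19


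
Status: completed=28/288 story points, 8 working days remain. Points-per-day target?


Formula: Required rate = Remaining points / Days left
Remaining = 288 - 28 = 260 points
Required rate = 260 / 8 = 32.5 points/day

32.5 points/day


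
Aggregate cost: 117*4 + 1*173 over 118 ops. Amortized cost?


Formula: Amortized cost = Total cost / Operations
Total cost = (117 * 4) + (1 * 173)
Total cost = 468 + 173 = 641
Amortized = 641 / 118 = 5.4322

5.4322


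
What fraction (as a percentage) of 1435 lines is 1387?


Coverage = covered / total * 100
Coverage = 1387 / 1435 * 100
Coverage = 96.66%

96.66%


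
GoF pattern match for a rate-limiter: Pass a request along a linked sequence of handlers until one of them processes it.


This matches the Chain of Responsibility pattern

Chain of Responsibility


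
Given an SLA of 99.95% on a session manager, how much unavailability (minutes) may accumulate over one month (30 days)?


Formula: allowed downtime = period * (100 - SLA) / 100
Period (month (30 days)) = 43200 minutes
Unavailability fraction = (100 - 99.95) / 100
Allowed downtime = 43200 * (100 - 99.95) / 100
Allowed downtime = 21.6 minutes

21.6 minutes


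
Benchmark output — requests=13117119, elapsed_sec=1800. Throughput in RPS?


Formula: throughput = requests / seconds
throughput = 13117119 / 1800
throughput = 7287.29 requests/second

7287.29 requests/second


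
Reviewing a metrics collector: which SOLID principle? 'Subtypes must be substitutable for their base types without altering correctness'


This describes the Liskov Substitution Principle (LSP)

Liskov Substitution Principle (LSP)


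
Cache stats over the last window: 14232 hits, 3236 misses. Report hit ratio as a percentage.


Formula: hit rate = hits / (hits + misses) * 100
hit rate = 14232 / (14232 + 3236) * 100
hit rate = 14232 / 17468 * 100
hit rate = 81.47%

81.47%


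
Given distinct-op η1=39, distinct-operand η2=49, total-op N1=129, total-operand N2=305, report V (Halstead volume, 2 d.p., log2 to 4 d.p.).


Formula: V = N * log2(η), where N = N1 + N2 and η = η1 + η2
η = 39 + 49 = 88
N = 129 + 305 = 434
log2(88) ≈ 6.4594
V = 434 * 6.4594 = 2803.38

2803.38


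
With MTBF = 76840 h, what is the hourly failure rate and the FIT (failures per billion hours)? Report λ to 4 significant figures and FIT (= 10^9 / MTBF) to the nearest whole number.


Formula: λ = 1 / MTBF; FIT = λ × 1e9 = 1e9 / MTBF
λ = 1 / 76840 ≈ 1.301e-05 failures/hour
FIT = 1e9 / 76840 ≈ 13014 failures per 1e9 hours (nearest whole number)

λ = 1.301e-05 /h, FIT = 13014


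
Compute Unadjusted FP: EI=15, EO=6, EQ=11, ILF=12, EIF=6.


UFP = EI*4 + EO*5 + EQ*4 + ILF*10 + EIF*7
UFP = 15*4 + 6*5 + 11*4 + 12*10 + 6*7
UFP = 60 + 30 + 44 + 120 + 42
UFP = 296

296


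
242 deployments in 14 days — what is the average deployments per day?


Formula: deployments per day = releases / days
= 242 / 14
= 17.286 deploys/day
(equivalently, 121.0 deploys/week)

17.286 deploys/day


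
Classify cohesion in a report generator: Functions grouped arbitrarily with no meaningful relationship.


Reasoning: Worst: random grouping
Type: Coincidental cohesion

Coincidental cohesion


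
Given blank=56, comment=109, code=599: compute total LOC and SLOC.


Total LOC = blank + comment + code
Total LOC = 56 + 109 + 599 = 764
SLOC (source only) = code = 599

Total LOC: 764, SLOC: 599


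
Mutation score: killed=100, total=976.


Mutation score = killed / total * 100
Mutation score = 100 / 976 * 100
Mutation score = 10.25%

10.25%


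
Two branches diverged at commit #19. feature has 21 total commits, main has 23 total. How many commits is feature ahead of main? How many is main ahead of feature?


Common ancestor: commit #19
feature commits after divergence: 21 - 19 = 2
main commits after divergence: 23 - 19 = 4
feature is 2 commits ahead of main
main is 4 commits ahead of feature

feature ahead: 2, main ahead: 4


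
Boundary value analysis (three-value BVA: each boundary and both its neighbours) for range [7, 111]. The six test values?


Range: [7, 111]
Boundaries: just below min, min, min+1, max-1, max, just above max
Values: [6, 7, 8, 110, 111, 112]

[6, 7, 8, 110, 111, 112]


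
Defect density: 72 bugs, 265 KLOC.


Defect density = defects / KLOC
Defect density = 72 / 265
Defect density = 0.272 defects/KLOC

0.272 defects/KLOC


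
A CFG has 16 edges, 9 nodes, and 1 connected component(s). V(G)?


Formula: V(G) = E - N + 2P
V(G) = 16 - 9 + 2*1
V(G) = 7 + 2
V(G) = 9

9


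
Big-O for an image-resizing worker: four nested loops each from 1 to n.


Reasoning: four levels of nesting
Complexity: O(n^4)

O(n^4)


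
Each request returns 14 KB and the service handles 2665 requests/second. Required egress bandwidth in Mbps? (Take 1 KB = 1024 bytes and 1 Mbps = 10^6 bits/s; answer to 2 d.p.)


Formula: Mbps = payload_bytes * RPS * 8 / 1e6
Payload per request = 14 KB = 14 * 1024 = 14336 bytes
Total bytes/sec = 14336 * 2665 = 38205440
Total bits/sec = 38205440 * 8 = 305643520
Mbps = 305643520 / 1e6 = 305.64

305.64 Mbps


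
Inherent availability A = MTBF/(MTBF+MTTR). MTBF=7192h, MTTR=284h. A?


Availability = MTBF / (MTBF + MTTR)
Availability = 7192 / (7192 + 284)
Availability = 7192 / 7476
Availability = 96.2012%

96.2012%


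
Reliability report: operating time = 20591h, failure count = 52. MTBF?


Formula: MTBF = Total operating time / Number of failures
MTBF = 20591 / 52
MTBF = 395.98 hours

395.98 hours


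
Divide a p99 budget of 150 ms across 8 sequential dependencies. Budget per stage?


Formula: per_stage = total_budget / stages
per_stage = 150 / 8
per_stage = 18.75 ms

18.75 ms


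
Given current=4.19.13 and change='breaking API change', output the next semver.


Current: 4.19.13
Change category: 'breaking API change' → major bump
SemVer rule: major bump → increment MAJOR, reset MINOR and PATCH to 0
New: 5.0.0

5.0.0


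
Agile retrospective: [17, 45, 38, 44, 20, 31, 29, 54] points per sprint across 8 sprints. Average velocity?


Formula: Avg velocity = Total points / Number of sprints
Points: [17, 45, 38, 44, 20, 31, 29, 54]
Sum = 17 + 45 + 38 + 44 + 20 + 31 + 29 + 54 = 278
Avg velocity = 278 / 8 = 34.75 points/sprint

34.75 points/sprint


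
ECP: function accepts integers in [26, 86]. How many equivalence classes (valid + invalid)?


Valid range: [26, 86]
Class 1: x < 26 — invalid
Class 2: 26 ≤ x ≤ 86 — valid
Class 3: x > 86 — invalid
Total equivalence classes: 3

3 equivalence classes


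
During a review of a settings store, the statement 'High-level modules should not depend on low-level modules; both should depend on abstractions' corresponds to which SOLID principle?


This describes the Dependency Inversion Principle (DIP)

Dependency Inversion Principle (DIP)


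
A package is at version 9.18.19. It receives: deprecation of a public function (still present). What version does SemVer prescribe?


Current: 9.18.19
Change category: 'deprecation of a public function (still present)' → minor bump
SemVer rule: minor bump → increment MINOR, reset PATCH to 0 (MAJOR unchanged)
New: 9.19.0

9.19.0


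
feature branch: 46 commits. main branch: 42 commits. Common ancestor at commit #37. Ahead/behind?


Common ancestor: commit #37
feature commits after divergence: 46 - 37 = 9
main commits after divergence: 42 - 37 = 5
feature is 9 commits ahead of main
main is 5 commits ahead of feature

feature ahead: 9, main ahead: 5


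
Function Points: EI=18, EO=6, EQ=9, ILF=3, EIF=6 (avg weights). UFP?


UFP = EI*4 + EO*5 + EQ*4 + ILF*10 + EIF*7
UFP = 18*4 + 6*5 + 9*4 + 3*10 + 6*7
UFP = 72 + 30 + 36 + 30 + 42
UFP = 210

210


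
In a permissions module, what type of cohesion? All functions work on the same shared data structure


Reasoning: Functions share data
Type: Communicational cohesion

Communicational cohesion


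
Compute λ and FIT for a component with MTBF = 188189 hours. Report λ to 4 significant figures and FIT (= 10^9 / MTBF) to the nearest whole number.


Formula: λ = 1 / MTBF; FIT = λ × 1e9 = 1e9 / MTBF
λ = 1 / 188189 ≈ 5.314e-06 failures/hour
FIT = 1e9 / 188189 ≈ 5314 failures per 1e9 hours (nearest whole number)

λ = 5.314e-06 /h, FIT = 5314


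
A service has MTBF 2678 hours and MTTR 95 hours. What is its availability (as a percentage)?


Availability = MTBF / (MTBF + MTTR)
Availability = 2678 / (2678 + 95)
Availability = 2678 / 2773
Availability = 96.5741%

96.5741%


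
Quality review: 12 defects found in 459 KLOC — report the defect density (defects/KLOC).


Defect density = defects / KLOC
Defect density = 12 / 459
Defect density = 0.026 defects/KLOC

0.026 defects/KLOC


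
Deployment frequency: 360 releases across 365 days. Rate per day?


Formula: deployments per day = releases / days
= 360 / 365
= 0.986 deploys/day
(equivalently, 6.9 deploys/week)

0.986 deploys/day


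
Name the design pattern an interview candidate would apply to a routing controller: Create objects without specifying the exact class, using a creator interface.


This matches the Factory Method pattern

Factory Method


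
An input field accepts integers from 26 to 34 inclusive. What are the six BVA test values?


Range: [26, 34]
Boundaries: just below min, min, min+1, max-1, max, just above max
Values: [25, 26, 27, 33, 34, 35]

[25, 26, 27, 33, 34, 35]


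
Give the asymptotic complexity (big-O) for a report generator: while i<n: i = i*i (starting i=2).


Reasoning: squaring drives double-exponential growth; iterations ~ log log n
Complexity: O(log log n)

O(log log n)


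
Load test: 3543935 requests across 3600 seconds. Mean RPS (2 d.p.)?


Formula: throughput = requests / seconds
throughput = 3543935 / 3600
throughput = 984.43 requests/second

984.43 requests/second


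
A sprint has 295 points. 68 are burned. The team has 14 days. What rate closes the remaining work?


Formula: Required rate = Remaining points / Days left
Remaining = 295 - 68 = 227 points
Required rate = 227 / 14 = 16.21 points/day

16.21 points/day


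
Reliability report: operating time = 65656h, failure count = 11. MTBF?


Formula: MTBF = Total operating time / Number of failures
MTBF = 65656 / 11
MTBF = 5968.73 hours

5968.73 hours


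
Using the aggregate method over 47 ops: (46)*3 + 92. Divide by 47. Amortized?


Formula: Amortized cost = Total cost / Operations
Total cost = (46 * 3) + (1 * 92)
Total cost = 138 + 92 = 230
Amortized = 230 / 47 = 4.8936

4.8936


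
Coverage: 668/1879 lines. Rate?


Coverage = covered / total * 100
Coverage = 668 / 1879 * 100
Coverage = 35.55%

35.55%


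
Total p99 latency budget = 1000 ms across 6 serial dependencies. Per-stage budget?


Formula: per_stage = total_budget / stages
per_stage = 1000 / 6
per_stage = 166.67 ms

166.67 ms


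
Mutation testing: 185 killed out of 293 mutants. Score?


Mutation score = killed / total * 100
Mutation score = 185 / 293 * 100
Mutation score = 63.14%

63.14%


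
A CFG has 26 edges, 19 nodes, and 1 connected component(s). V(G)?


Formula: V(G) = E - N + 2P
V(G) = 26 - 19 + 2*1
V(G) = 7 + 2
V(G) = 9

9


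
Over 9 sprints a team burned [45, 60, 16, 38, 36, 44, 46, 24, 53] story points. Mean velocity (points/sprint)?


Formula: Avg velocity = Total points / Number of sprints
Points: [45, 60, 16, 38, 36, 44, 46, 24, 53]
Sum = 45 + 60 + 16 + 38 + 36 + 44 + 46 + 24 + 53 = 362
Avg velocity = 362 / 9 = 40.22 points/sprint

40.22 points/sprint


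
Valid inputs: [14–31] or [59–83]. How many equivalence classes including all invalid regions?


Valid ranges: [14,31] and [59,83]
Class 1: x < 14 — invalid
Class 2: 14 ≤ x ≤ 31 — valid
Class 3: 31 < x < 59 — invalid (gap between ranges)
Class 4: 59 ≤ x ≤ 83 — valid
Class 5: x > 83 — invalid
Total equivalence classes: 5

5 equivalence classes


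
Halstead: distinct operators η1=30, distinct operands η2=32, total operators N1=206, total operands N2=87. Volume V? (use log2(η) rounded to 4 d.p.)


Formula: V = N * log2(η), where N = N1 + N2 and η = η1 + η2
η = 30 + 32 = 62
N = 206 + 87 = 293
log2(62) ≈ 5.9542
V = 293 * 5.9542 = 1744.58

1744.58


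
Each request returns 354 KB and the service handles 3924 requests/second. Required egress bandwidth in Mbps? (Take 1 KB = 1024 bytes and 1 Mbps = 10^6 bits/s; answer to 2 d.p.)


Formula: Mbps = payload_bytes * RPS * 8 / 1e6
Payload per request = 354 KB = 354 * 1024 = 362496 bytes
Total bytes/sec = 362496 * 3924 = 1422434304
Total bits/sec = 1422434304 * 8 = 11379474432
Mbps = 11379474432 / 1e6 = 11379.47

11379.47 Mbps


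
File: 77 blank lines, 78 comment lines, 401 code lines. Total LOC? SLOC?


Total LOC = blank + comment + code
Total LOC = 77 + 78 + 401 = 556
SLOC (source only) = code = 401

Total LOC: 556, SLOC: 401


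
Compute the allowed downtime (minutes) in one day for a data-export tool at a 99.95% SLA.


Formula: allowed downtime = period * (100 - SLA) / 100
Period (day) = 1440 minutes
Unavailability fraction = (100 - 99.95) / 100
Allowed downtime = 1440 * (100 - 99.95) / 100
Allowed downtime = 0.72 minutes

0.72 minutes


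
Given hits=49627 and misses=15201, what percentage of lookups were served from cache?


Formula: hit rate = hits / (hits + misses) * 100
hit rate = 49627 / (49627 + 15201) * 100
hit rate = 49627 / 64828 * 100
hit rate = 76.55%

76.55%


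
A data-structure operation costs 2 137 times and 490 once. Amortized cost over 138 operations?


Formula: Amortized cost = Total cost / Operations
Total cost = (137 * 2) + (1 * 490)
Total cost = 274 + 490 = 764
Amortized = 764 / 138 = 5.5362

5.5362


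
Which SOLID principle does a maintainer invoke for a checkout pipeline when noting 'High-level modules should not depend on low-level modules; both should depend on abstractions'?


This describes the Dependency Inversion Principle (DIP)

Dependency Inversion Principle (DIP)


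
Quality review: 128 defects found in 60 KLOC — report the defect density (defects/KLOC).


Defect density = defects / KLOC
Defect density = 128 / 60
Defect density = 2.133 defects/KLOC

2.133 defects/KLOC


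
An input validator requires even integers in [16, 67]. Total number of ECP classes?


Constraint: even integers in [16, 67]
Class 1: x < 16 — out-of-range invalid
Class 2: x in [16,67] but odd — wrong type invalid
Class 3: x in [16,67] and even — valid
Class 4: x > 67 — out-of-range invalid
Total equivalence classes: 4

4 equivalence classes


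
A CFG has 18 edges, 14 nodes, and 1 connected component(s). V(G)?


Formula: V(G) = E - N + 2P
V(G) = 18 - 14 + 2*1
V(G) = 4 + 2
V(G) = 6

6


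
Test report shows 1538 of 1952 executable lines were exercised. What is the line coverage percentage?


Coverage = covered / total * 100
Coverage = 1538 / 1952 * 100
Coverage = 78.79%

78.79%


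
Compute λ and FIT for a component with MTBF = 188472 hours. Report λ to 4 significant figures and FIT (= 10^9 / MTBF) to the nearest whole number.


Formula: λ = 1 / MTBF; FIT = λ × 1e9 = 1e9 / MTBF
λ = 1 / 188472 ≈ 5.306e-06 failures/hour
FIT = 1e9 / 188472 ≈ 5306 failures per 1e9 hours (nearest whole number)

λ = 5.306e-06 /h, FIT = 5306


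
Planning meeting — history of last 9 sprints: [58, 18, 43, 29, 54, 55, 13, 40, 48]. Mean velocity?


Formula: Avg velocity = Total points / Number of sprints
Points: [58, 18, 43, 29, 54, 55, 13, 40, 48]
Sum = 58 + 18 + 43 + 29 + 54 + 55 + 13 + 40 + 48 = 358
Avg velocity = 358 / 9 = 39.78 points/sprint

39.78 points/sprint


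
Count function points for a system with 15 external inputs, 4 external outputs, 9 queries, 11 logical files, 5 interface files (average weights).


UFP = EI*4 + EO*5 + EQ*4 + ILF*10 + EIF*7
UFP = 15*4 + 4*5 + 9*4 + 11*10 + 5*7
UFP = 60 + 20 + 36 + 110 + 35
UFP = 261

261


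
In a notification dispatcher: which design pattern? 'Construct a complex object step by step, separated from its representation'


This matches the Builder pattern

Builder


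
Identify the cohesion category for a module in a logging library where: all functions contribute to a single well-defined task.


Reasoning: Best: single purpose
Type: Functional cohesion

Functional cohesion


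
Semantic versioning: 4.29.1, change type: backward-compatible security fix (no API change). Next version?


Current: 4.29.1
Change category: 'backward-compatible security fix (no API change)' → patch bump
SemVer rule: patch bump → increment PATCH (MAJOR and MINOR unchanged)
New: 4.29.2

4.29.2


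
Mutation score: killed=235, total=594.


Mutation score = killed / total * 100
Mutation score = 235 / 594 * 100
Mutation score = 39.56%

39.56%


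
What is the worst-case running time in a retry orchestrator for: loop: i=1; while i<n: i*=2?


Reasoning: i doubles each step so iterations are log2(n)
Complexity: O(log n)

O(log n)


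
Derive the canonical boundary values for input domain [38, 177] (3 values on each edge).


Range: [38, 177]
Boundaries: just below min, min, min+1, max-1, max, just above max
Values: [37, 38, 39, 176, 177, 178]

[37, 38, 39, 176, 177, 178]


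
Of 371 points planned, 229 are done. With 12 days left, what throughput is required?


Formula: Required rate = Remaining points / Days left
Remaining = 371 - 229 = 142 points
Required rate = 142 / 12 = 11.83 points/day

11.83 points/day


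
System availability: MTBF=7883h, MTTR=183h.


Availability = MTBF / (MTBF + MTTR)
Availability = 7883 / (7883 + 183)
Availability = 7883 / 8066
Availability = 97.7312%

97.7312%


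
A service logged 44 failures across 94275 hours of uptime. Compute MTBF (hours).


Formula: MTBF = Total operating time / Number of failures
MTBF = 94275 / 44
MTBF = 2142.61 hours

2142.61 hours


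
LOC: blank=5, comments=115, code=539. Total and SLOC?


Total LOC = blank + comment + code
Total LOC = 5 + 115 + 539 = 659
SLOC (source only) = code = 539

Total LOC: 659, SLOC: 539


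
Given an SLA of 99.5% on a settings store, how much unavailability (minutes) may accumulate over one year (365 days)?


Formula: allowed downtime = period * (100 - SLA) / 100
Period (year (365 days)) = 525600 minutes
Unavailability fraction = (100 - 99.5) / 100
Allowed downtime = 525600 * (100 - 99.5) / 100
Allowed downtime = 2628.0 minutes

2628.0 minutes


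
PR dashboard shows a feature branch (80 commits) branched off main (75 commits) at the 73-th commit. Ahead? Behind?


Common ancestor: commit #73
feature commits after divergence: 80 - 73 = 7
main commits after divergence: 75 - 73 = 2
feature is 7 commits ahead of main
main is 2 commits ahead of feature

feature ahead: 7, main ahead: 2


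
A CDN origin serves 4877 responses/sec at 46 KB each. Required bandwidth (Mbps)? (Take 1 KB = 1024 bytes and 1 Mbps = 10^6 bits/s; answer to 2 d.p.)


Formula: Mbps = payload_bytes * RPS * 8 / 1e6
Payload per request = 46 KB = 46 * 1024 = 47104 bytes
Total bytes/sec = 47104 * 4877 = 229726208
Total bits/sec = 229726208 * 8 = 1837809664
Mbps = 1837809664 / 1e6 = 1837.81

1837.81 Mbps


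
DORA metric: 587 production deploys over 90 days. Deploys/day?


Formula: deployments per day = releases / days
= 587 / 90
= 6.522 deploys/day
(equivalently, 45.66 deploys/week)

6.522 deploys/day


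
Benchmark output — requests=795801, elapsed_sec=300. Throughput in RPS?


Formula: throughput = requests / seconds
throughput = 795801 / 300
throughput = 2652.67 requests/second

2652.67 requests/second


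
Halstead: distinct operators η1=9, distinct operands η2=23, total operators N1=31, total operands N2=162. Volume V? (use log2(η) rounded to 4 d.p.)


Formula: V = N * log2(η), where N = N1 + N2 and η = η1 + η2
η = 9 + 23 = 32
N = 31 + 162 = 193
log2(32) ≈ 5.0000
V = 193 * 5.0000 = 965.00

965.00


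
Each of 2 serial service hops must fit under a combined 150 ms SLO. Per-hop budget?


Formula: per_stage = total_budget / stages
per_stage = 150 / 2
per_stage = 75.0 ms

75.0 ms


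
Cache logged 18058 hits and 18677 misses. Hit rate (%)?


Formula: hit rate = hits / (hits + misses) * 100
hit rate = 18058 / (18058 + 18677) * 100
hit rate = 18058 / 36735 * 100
hit rate = 49.16%

49.16%


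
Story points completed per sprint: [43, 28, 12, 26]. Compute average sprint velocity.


Formula: Avg velocity = Total points / Number of sprints
Points: [43, 28, 12, 26]
Sum = 43 + 28 + 12 + 26 = 109
Avg velocity = 109 / 4 = 27.25 points/sprint

27.25 points/sprint


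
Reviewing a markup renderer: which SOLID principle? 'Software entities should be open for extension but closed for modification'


This describes the Open/Closed Principle (OCP)

Open/Closed Principle (OCP)


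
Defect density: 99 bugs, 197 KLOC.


Defect density = defects / KLOC
Defect density = 99 / 197
Defect density = 0.503 defects/KLOC

0.503 defects/KLOC


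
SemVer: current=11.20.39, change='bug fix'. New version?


Current: 11.20.39
Change category: 'bug fix' → patch bump
SemVer rule: patch bump → increment PATCH (MAJOR and MINOR unchanged)
New: 11.20.40

11.20.40


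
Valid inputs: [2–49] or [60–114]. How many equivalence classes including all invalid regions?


Valid ranges: [2,49] and [60,114]
Class 1: x < 2 — invalid
Class 2: 2 ≤ x ≤ 49 — valid
Class 3: 49 < x < 60 — invalid (gap between ranges)
Class 4: 60 ≤ x ≤ 114 — valid
Class 5: x > 114 — invalid
Total equivalence classes: 5

5 equivalence classes


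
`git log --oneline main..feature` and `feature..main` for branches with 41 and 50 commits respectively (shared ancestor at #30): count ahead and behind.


Common ancestor: commit #30
feature commits after divergence: 41 - 30 = 11
main commits after divergence: 50 - 30 = 20
feature is 11 commits ahead of main
main is 20 commits ahead of feature

feature ahead: 11, main ahead: 20


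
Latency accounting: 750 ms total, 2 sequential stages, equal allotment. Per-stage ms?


Formula: per_stage = total_budget / stages
per_stage = 750 / 2
per_stage = 375.0 ms

375.0 ms


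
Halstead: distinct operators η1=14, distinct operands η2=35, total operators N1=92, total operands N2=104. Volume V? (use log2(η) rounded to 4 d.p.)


Formula: V = N * log2(η), where N = N1 + N2 and η = η1 + η2
η = 14 + 35 = 49
N = 92 + 104 = 196
log2(49) ≈ 5.6147
V = 196 * 5.6147 = 1100.48

1100.48


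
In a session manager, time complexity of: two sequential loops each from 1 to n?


Reasoning: sequential dominates: O(n) + O(n) = O(n)
Complexity: O(n)

O(n)


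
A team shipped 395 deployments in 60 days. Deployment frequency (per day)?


Formula: deployments per day = releases / days
= 395 / 60
= 6.583 deploys/day
(equivalently, 46.08 deploys/week)

6.583 deploys/day


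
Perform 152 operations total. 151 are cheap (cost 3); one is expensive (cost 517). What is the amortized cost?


Formula: Amortized cost = Total cost / Operations
Total cost = (151 * 3) + (1 * 517)
Total cost = 453 + 517 = 970
Amortized = 970 / 152 = 6.3816

6.3816


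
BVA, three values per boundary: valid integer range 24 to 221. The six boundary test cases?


Range: [24, 221]
Boundaries: just below min, min, min+1, max-1, max, just above max
Values: [23, 24, 25, 220, 221, 222]

[23, 24, 25, 220, 221, 222]


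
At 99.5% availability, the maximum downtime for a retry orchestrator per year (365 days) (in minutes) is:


Formula: allowed downtime = period * (100 - SLA) / 100
Period (year (365 days)) = 525600 minutes
Unavailability fraction = (100 - 99.5) / 100
Allowed downtime = 525600 * (100 - 99.5) / 100
Allowed downtime = 2628.0 minutes

2628.0 minutes


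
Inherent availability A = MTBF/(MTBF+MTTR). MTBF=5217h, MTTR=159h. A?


Availability = MTBF / (MTBF + MTTR)
Availability = 5217 / (5217 + 159)
Availability = 5217 / 5376
Availability = 97.0424%

97.0424%


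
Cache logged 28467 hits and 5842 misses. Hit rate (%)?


Formula: hit rate = hits / (hits + misses) * 100
hit rate = 28467 / (28467 + 5842) * 100
hit rate = 28467 / 34309 * 100
hit rate = 82.97%

82.97%


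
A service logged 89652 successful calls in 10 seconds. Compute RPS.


Formula: throughput = requests / seconds
throughput = 89652 / 10
throughput = 8965.2 requests/second

8965.2 requests/second


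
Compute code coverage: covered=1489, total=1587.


Coverage = covered / total * 100
Coverage = 1489 / 1587 * 100
Coverage = 93.82%

93.82%


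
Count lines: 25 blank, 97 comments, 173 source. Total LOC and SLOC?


Total LOC = blank + comment + code
Total LOC = 25 + 97 + 173 = 295
SLOC (source only) = code = 173

Total LOC: 295, SLOC: 173


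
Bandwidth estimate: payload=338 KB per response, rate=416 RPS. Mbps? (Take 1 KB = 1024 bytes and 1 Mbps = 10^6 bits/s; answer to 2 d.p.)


Formula: Mbps = payload_bytes * RPS * 8 / 1e6
Payload per request = 338 KB = 338 * 1024 = 346112 bytes
Total bytes/sec = 346112 * 416 = 143982592
Total bits/sec = 143982592 * 8 = 1151860736
Mbps = 1151860736 / 1e6 = 1151.86

1151.86 Mbps


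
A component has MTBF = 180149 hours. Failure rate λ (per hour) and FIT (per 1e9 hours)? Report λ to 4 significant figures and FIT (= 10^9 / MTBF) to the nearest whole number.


Formula: λ = 1 / MTBF; FIT = λ × 1e9 = 1e9 / MTBF
λ = 1 / 180149 ≈ 5.551e-06 failures/hour
FIT = 1e9 / 180149 ≈ 5551 failures per 1e9 hours (nearest whole number)

λ = 5.551e-06 /h, FIT = 5551


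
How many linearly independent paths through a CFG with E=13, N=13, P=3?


Formula: V(G) = E - N + 2P
V(G) = 13 - 13 + 2*3
V(G) = 0 + 6
V(G) = 6

6


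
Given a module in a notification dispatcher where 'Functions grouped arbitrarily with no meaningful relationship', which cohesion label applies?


Reasoning: Worst: random grouping
Type: Coincidental cohesion

Coincidental cohesion


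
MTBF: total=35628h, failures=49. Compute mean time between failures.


Formula: MTBF = Total operating time / Number of failures
MTBF = 35628 / 49
MTBF = 727.1 hours

727.1 hours


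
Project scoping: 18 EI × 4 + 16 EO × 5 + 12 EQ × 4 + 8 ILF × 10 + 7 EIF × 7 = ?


UFP = EI*4 + EO*5 + EQ*4 + ILF*10 + EIF*7
UFP = 18*4 + 16*5 + 12*4 + 8*10 + 7*7
UFP = 72 + 80 + 48 + 80 + 49
UFP = 329

329


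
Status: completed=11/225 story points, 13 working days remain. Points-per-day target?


Formula: Required rate = Remaining points / Days left
Remaining = 225 - 11 = 214 points
Required rate = 214 / 13 = 16.46 points/day

16.46 points/day


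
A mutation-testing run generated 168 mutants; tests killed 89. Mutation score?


Mutation score = killed / total * 100
Mutation score = 89 / 168 * 100
Mutation score = 52.98%

52.98%


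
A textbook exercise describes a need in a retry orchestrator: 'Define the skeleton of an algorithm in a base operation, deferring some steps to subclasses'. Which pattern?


This matches the Template Method pattern

Template Method


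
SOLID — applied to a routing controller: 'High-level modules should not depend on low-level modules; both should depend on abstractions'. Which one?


This describes the Dependency Inversion Principle (DIP)

Dependency Inversion Principle (DIP)


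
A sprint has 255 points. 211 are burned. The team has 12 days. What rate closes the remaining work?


Formula: Required rate = Remaining points / Days left
Remaining = 255 - 211 = 44 points
Required rate = 44 / 12 = 3.67 points/day

3.67 points/day


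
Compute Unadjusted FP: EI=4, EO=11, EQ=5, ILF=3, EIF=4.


UFP = EI*4 + EO*5 + EQ*4 + ILF*10 + EIF*7
UFP = 4*4 + 11*5 + 5*4 + 3*10 + 4*7
UFP = 16 + 55 + 20 + 30 + 28
UFP = 149

149


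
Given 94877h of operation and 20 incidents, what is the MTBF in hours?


Formula: MTBF = Total operating time / Number of failures
MTBF = 94877 / 20
MTBF = 4743.85 hours

4743.85 hours


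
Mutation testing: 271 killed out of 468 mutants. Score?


Mutation score = killed / total * 100
Mutation score = 271 / 468 * 100
Mutation score = 57.91%

57.91%


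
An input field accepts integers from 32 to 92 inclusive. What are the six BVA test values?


Range: [32, 92]
Boundaries: just below min, min, min+1, max-1, max, just above max
Values: [31, 32, 33, 91, 92, 93]

[31, 32, 33, 91, 92, 93]


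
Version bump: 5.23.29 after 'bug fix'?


Current: 5.23.29
Change category: 'bug fix' → patch bump
SemVer rule: patch bump → increment PATCH (MAJOR and MINOR unchanged)
New: 5.23.30

5.23.30


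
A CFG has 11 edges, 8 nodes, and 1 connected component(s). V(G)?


Formula: V(G) = E - N + 2P
V(G) = 11 - 8 + 2*1
V(G) = 3 + 2
V(G) = 5

5


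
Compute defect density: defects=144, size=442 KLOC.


Defect density = defects / KLOC
Defect density = 144 / 442
Defect density = 0.326 defects/KLOC

0.326 defects/KLOC


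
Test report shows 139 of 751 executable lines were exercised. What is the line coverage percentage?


Coverage = covered / total * 100
Coverage = 139 / 751 * 100
Coverage = 18.51%

18.51%


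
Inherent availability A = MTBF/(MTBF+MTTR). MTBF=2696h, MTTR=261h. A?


Availability = MTBF / (MTBF + MTTR)
Availability = 2696 / (2696 + 261)
Availability = 2696 / 2957
Availability = 91.1735%

91.1735%


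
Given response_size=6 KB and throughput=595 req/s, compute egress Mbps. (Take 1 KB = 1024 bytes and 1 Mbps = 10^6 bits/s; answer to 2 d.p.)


Formula: Mbps = payload_bytes * RPS * 8 / 1e6
Payload per request = 6 KB = 6 * 1024 = 6144 bytes
Total bytes/sec = 6144 * 595 = 3655680
Total bits/sec = 3655680 * 8 = 29245440
Mbps = 29245440 / 1e6 = 29.25

29.25 Mbps


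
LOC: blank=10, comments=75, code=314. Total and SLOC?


Total LOC = blank + comment + code
Total LOC = 10 + 75 + 314 = 399
SLOC (source only) = code = 314

Total LOC: 399, SLOC: 314


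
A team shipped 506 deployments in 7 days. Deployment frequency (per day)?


Formula: deployments per day = releases / days
= 506 / 7
= 72.286 deploys/day
(equivalently, 506.0 deploys/week)

72.286 deploys/day


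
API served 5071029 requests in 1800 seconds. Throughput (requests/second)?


Formula: throughput = requests / seconds
throughput = 5071029 / 1800
throughput = 2817.24 requests/second

2817.24 requests/second


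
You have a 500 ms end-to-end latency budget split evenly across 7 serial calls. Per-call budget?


Formula: per_stage = total_budget / stages
per_stage = 500 / 7
per_stage = 71.43 ms

71.43 ms


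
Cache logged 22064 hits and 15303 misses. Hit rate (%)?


Formula: hit rate = hits / (hits + misses) * 100
hit rate = 22064 / (22064 + 15303) * 100
hit rate = 22064 / 37367 * 100
hit rate = 59.05%

59.05%


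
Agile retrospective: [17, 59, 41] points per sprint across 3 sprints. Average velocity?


Formula: Avg velocity = Total points / Number of sprints
Points: [17, 59, 41]
Sum = 17 + 59 + 41 = 117
Avg velocity = 117 / 3 = 39.0 points/sprint

39.0 points/sprint


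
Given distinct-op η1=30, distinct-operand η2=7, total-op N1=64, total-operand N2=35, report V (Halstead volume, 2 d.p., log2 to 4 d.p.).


Formula: V = N * log2(η), where N = N1 + N2 and η = η1 + η2
η = 30 + 7 = 37
N = 64 + 35 = 99
log2(37) ≈ 5.2095
V = 99 * 5.2095 = 515.74

515.74


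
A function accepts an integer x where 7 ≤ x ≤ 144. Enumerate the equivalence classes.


Valid range: [7, 144]
Class 1: x < 7 — invalid
Class 2: 7 ≤ x ≤ 144 — valid
Class 3: x > 144 — invalid
Total equivalence classes: 3

3 equivalence classes


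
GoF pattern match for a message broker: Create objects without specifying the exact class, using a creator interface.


This matches the Factory Method pattern

Factory Method


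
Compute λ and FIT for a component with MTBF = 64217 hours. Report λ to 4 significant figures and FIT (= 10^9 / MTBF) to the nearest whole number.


Formula: λ = 1 / MTBF; FIT = λ × 1e9 = 1e9 / MTBF
λ = 1 / 64217 ≈ 1.557e-05 failures/hour
FIT = 1e9 / 64217 ≈ 15572 failures per 1e9 hours (nearest whole number)

λ = 1.557e-05 /h, FIT = 15572


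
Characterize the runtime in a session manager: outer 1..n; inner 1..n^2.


Reasoning: n times n^2
Complexity: O(n^3)

O(n^3)


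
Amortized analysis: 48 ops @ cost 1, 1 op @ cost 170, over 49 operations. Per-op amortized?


Formula: Amortized cost = Total cost / Operations
Total cost = (48 * 1) + (1 * 170)
Total cost = 48 + 170 = 218
Amortized = 218 / 49 = 4.449

4.449


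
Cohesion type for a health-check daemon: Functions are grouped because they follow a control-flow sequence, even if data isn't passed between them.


Reasoning: Grouped by order of execution within a routine, not by data flow
Type: Procedural cohesion

Procedural cohesion


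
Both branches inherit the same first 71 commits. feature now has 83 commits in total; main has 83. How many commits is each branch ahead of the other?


Common ancestor: commit #71
feature commits after divergence: 83 - 71 = 12
main commits after divergence: 83 - 71 = 12
feature is 12 commits ahead of main
main is 12 commits ahead of feature

feature ahead: 12, main ahead: 12


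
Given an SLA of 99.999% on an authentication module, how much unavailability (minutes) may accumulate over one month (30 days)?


Formula: allowed downtime = period * (100 - SLA) / 100
Period (month (30 days)) = 43200 minutes
Unavailability fraction = (100 - 99.999) / 100
Allowed downtime = 43200 * (100 - 99.999) / 100
Allowed downtime = 0.432 minutes

0.432 minutes


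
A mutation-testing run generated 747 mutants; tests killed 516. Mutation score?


Mutation score = killed / total * 100
Mutation score = 516 / 747 * 100
Mutation score = 69.08%

69.08%


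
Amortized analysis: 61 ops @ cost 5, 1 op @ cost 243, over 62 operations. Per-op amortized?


Formula: Amortized cost = Total cost / Operations
Total cost = (61 * 5) + (1 * 243)
Total cost = 305 + 243 = 548
Amortized = 548 / 62 = 8.8387

8.8387


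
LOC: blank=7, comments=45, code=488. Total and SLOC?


Total LOC = blank + comment + code
Total LOC = 7 + 45 + 488 = 540
SLOC (source only) = code = 488

Total LOC: 540, SLOC: 488


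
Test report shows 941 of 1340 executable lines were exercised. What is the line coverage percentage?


Coverage = covered / total * 100
Coverage = 941 / 1340 * 100
Coverage = 70.22%

70.22%


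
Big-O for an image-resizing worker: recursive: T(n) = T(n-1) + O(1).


Reasoning: linear recursion with constant work per frame
Complexity: O(n)

O(n)


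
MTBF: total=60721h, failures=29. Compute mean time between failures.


Formula: MTBF = Total operating time / Number of failures
MTBF = 60721 / 29
MTBF = 2093.83 hours

2093.83 hours


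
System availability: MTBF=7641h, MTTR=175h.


Availability = MTBF / (MTBF + MTTR)
Availability = 7641 / (7641 + 175)
Availability = 7641 / 7816
Availability = 97.761%

97.761%


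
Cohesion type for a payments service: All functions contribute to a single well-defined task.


Reasoning: Best: single purpose
Type: Functional cohesion

Functional cohesion


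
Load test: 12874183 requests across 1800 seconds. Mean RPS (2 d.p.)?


Formula: throughput = requests / seconds
throughput = 12874183 / 1800
throughput = 7152.32 requests/second

7152.32 requests/second


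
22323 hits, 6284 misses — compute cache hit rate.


Formula: hit rate = hits / (hits + misses) * 100
hit rate = 22323 / (22323 + 6284) * 100
hit rate = 22323 / 28607 * 100
hit rate = 78.03%

78.03%


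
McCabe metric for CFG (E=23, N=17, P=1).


Formula: V(G) = E - N + 2P
V(G) = 23 - 17 + 2*1
V(G) = 6 + 2
V(G) = 8

8


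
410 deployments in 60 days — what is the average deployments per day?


Formula: deployments per day = releases / days
= 410 / 60
= 6.833 deploys/day
(equivalently, 47.83 deploys/week)

6.833 deploys/day


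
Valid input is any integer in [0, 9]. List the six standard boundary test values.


Range: [0, 9]
Boundaries: just below min, min, min+1, max-1, max, just above max
Values: [-1, 0, 1, 8, 9, 10]

[-1, 0, 1, 8, 9, 10]


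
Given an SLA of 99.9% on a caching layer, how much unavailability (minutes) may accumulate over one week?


Formula: allowed downtime = period * (100 - SLA) / 100
Period (week) = 10080 minutes
Unavailability fraction = (100 - 99.9) / 100
Allowed downtime = 10080 * (100 - 99.9) / 100
Allowed downtime = 10.08 minutes

10.08 minutes


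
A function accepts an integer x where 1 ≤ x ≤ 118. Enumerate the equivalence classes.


Valid range: [1, 118]
Class 1: x < 1 — invalid
Class 2: 1 ≤ x ≤ 118 — valid
Class 3: x > 118 — invalid
Total equivalence classes: 3

3 equivalence classes


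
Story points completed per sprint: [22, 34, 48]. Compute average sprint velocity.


Formula: Avg velocity = Total points / Number of sprints
Points: [22, 34, 48]
Sum = 22 + 34 + 48 = 104
Avg velocity = 104 / 3 = 34.67 points/sprint

34.67 points/sprint


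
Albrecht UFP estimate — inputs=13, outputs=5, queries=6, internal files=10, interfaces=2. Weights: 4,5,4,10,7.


UFP = EI*4 + EO*5 + EQ*4 + ILF*10 + EIF*7
UFP = 13*4 + 5*5 + 6*4 + 10*10 + 2*7
UFP = 52 + 25 + 24 + 100 + 14
UFP = 215

215


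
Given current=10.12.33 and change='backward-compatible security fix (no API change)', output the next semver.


Current: 10.12.33
Change category: 'backward-compatible security fix (no API change)' → patch bump
SemVer rule: patch bump → increment PATCH (MAJOR and MINOR unchanged)
New: 10.12.34

10.12.34


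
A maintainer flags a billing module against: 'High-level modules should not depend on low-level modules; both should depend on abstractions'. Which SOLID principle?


This describes the Dependency Inversion Principle (DIP)

Dependency Inversion Principle (DIP)


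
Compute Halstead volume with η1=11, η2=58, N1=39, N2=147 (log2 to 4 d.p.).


Formula: V = N * log2(η), where N = N1 + N2 and η = η1 + η2
η = 11 + 58 = 69
N = 39 + 147 = 186
log2(69) ≈ 6.1085
V = 186 * 6.1085 = 1136.18

1136.18


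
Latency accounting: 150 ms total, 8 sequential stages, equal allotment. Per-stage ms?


Formula: per_stage = total_budget / stages
per_stage = 150 / 8
per_stage = 18.75 ms

18.75 ms


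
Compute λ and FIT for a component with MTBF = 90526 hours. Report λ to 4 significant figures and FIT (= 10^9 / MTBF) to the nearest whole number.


Formula: λ = 1 / MTBF; FIT = λ × 1e9 = 1e9 / MTBF
λ = 1 / 90526 ≈ 1.105e-05 failures/hour
FIT = 1e9 / 90526 ≈ 11047 failures per 1e9 hours (nearest whole number)

λ = 1.105e-05 /h, FIT = 11047


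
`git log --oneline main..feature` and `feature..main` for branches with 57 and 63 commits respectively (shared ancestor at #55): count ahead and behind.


Common ancestor: commit #55
feature commits after divergence: 57 - 55 = 2
main commits after divergence: 63 - 55 = 8
feature is 2 commits ahead of main
main is 8 commits ahead of feature

feature ahead: 2, main ahead: 8


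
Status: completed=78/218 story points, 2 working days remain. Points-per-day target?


Formula: Required rate = Remaining points / Days left
Remaining = 218 - 78 = 140 points
Required rate = 140 / 2 = 70.0 points/day

70.0 points/day


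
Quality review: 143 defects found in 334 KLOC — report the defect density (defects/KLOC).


Defect density = defects / KLOC
Defect density = 143 / 334
Defect density = 0.428 defects/KLOC

0.428 defects/KLOC
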